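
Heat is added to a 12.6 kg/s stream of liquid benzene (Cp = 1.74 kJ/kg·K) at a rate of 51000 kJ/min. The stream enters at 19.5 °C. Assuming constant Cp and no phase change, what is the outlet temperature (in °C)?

T_out = 58.3 °C

Q = 51000 kJ/min = 850 kJ/s
ΔT = Q/(ṁ·Cp) = 850/(12.6×1.74) = 38.77 K
T_out = 19.5 + 38.77 = 58.27 °C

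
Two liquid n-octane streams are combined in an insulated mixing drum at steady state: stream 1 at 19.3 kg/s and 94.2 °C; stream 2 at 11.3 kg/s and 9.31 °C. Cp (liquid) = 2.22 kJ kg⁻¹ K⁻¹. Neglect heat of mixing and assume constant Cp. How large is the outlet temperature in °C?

T_out = 62.9 °C

Adiabatic, steady state ⇒ Σ ṁᵢCp,ᵢ(T_out − Tᵢ) = 0
T_out = Σ ṁᵢCp,ᵢTᵢ / Σ ṁᵢCp,ᵢ
      = 4269.6 / 67.932 = 62.852 °C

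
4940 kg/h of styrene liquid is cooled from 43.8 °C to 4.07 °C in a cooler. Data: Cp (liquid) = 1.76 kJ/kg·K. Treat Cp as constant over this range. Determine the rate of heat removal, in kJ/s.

Q = ṁ·Cp·ΔT = 4940 × 1.76 × (4.07 − 43.8) = -345430 kJ/h
Converting: 345430 / 3600 s = 95.952 kW

Q_c = 96.0 kJ/s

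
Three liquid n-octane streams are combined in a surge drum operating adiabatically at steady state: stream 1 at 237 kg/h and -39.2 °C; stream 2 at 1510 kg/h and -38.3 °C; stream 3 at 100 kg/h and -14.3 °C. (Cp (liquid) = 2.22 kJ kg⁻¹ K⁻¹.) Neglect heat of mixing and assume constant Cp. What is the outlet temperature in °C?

T_out = -37.1 °C

No heat crosses the boundary, so H_out = H_in.
T_out = Σ ṁᵢCp,ᵢTᵢ / Σ ṁᵢCp,ᵢ
      = -152190 / 4100.3 = -37.116 °C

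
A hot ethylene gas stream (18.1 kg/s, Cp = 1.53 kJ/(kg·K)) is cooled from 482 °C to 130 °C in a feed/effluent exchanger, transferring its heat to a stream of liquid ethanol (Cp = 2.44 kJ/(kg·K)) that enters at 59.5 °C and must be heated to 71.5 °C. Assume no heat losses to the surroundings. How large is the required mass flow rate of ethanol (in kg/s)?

ṁ_c = 333 kg/s

Heat released by hot stream: Q = 18.1 × 1.53 × (482 − 130) = 9747.9 kJ/s
Energy balance on cold side (adiabatic exchanger): Q = ṁ_c·Cp_c·(T_c,out − T_c,in)
ṁ_c = 9747.9 / [2.44 × (71.5 − 59.5)] = 332.92 kg/s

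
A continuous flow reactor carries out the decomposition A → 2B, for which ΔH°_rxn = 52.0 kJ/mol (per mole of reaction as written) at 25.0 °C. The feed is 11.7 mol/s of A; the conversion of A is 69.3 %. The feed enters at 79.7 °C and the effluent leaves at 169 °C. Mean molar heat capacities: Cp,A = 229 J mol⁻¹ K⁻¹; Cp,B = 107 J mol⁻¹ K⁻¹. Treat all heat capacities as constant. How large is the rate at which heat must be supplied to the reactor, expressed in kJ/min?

Q_in = 38600 kJ/min

Extent of reaction ξ = 0.693 × 11.7 = 8.1081 mol/s
Reaction term: ξ·ΔH°_rxn = 8.1081 × 52.0 = 421.62 kJ/s
Sensible, feed 79.7→25 °C: -146.56 kJ/s
Outlet flows (mol/s): A 3.5919, B 16.216
Sensible, products 25→169 °C: 368.31 kJ/s
Q = ΔH = 643.37 kJ/s = 643.37 kW
Heat supplied = 38602 kJ/min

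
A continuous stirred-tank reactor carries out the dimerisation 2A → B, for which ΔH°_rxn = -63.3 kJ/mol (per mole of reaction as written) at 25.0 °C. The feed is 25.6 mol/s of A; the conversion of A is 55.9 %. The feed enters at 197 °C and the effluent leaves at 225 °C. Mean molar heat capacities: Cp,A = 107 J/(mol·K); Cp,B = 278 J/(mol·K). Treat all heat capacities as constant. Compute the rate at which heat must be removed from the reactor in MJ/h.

Q_out = 1020 MJ/h

Extent of reaction ξ = 0.559 × 25.6 / 2 = 7.1552 mol/s
Reaction term: ξ·ΔH°_rxn = 7.1552 × -63.3 = -452.92 kJ/s
Sensible, feed 197→25 °C: -471.14 kJ/s
Outlet flows (mol/s): A 11.29, B 7.1552
Sensible, products 25→225 °C: 639.43 kJ/s
Q = ΔH = -284.64 kJ/s = -284.64 kW
Heat removed = 1024.7 MJ/h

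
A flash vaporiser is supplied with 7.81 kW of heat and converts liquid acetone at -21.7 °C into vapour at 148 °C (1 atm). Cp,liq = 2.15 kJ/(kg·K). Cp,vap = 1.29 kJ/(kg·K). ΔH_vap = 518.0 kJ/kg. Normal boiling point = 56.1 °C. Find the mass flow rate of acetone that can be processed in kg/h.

ṁ = 35.0 kg/h

Δh = 2.15×(56.1−-21.7) + 518.0 + 1.29×(148−56.1) = 803.82 kJ/kg
Q = 7.81 kW = 7.81 kJ/s = 28116 kJ/h
ṁ = Q/Δh = 28116 / 803.82 = 34.978 kg/h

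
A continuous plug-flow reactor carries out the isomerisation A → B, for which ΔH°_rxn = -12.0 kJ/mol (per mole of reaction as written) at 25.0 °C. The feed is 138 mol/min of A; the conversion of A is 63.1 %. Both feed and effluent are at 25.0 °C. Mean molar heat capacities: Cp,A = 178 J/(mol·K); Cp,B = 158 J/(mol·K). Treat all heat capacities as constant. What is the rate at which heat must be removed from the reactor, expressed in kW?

Q_out = 17.4 kW

Extent of reaction ξ = 0.631 × 138 = 87.078 mol/min
Reaction term: ξ·ΔH°_rxn = 87.078 × -12.0 = -1044.9 kJ/min
Q = ΔH = -1044.9 kJ/min = -17.416 kW
Heat removed = 17.416 kW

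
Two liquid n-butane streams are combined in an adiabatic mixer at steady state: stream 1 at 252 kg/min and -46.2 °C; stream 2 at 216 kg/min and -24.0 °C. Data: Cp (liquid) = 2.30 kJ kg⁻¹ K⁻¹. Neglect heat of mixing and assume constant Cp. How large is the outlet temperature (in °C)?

Adiabatic, steady state ⇒ Σ ṁᵢCp,ᵢ(T_out − Tᵢ) = 0
Σ ṁᵢCp,ᵢTᵢ = 252×2.30×-46.2 + 216×2.30×-24.0 = -38701
Σ ṁᵢCp,ᵢ = 252×2.30 + 216×2.30 = 1076.4
T_out = -38701 / 1076.4 = -35.954 °C

T_out = -36.0 °C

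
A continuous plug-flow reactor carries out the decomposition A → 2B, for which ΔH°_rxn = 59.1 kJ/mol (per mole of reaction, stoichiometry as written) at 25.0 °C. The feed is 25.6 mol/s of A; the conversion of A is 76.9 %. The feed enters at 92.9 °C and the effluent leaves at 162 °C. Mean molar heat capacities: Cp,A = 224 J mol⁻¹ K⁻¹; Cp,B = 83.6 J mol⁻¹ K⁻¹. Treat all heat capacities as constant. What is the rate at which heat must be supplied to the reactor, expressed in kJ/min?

Q_in = 84400 kJ/min

Extent of reaction ξ = 0.769 × 25.6 = 19.686 mol/s
Reaction term: ξ·ΔH°_rxn = 19.686 × 59.1 = 1163.5 kJ/s
Sensible, feed 92.9→25 °C: -389.37 kJ/s
Outlet flows (mol/s): A 5.9136, B 39.373
Sensible, products 25→162 °C: 632.42 kJ/s
Q = ΔH = 1406.5 kJ/s = 1406.5 kW
Heat supplied = 84391 kJ/min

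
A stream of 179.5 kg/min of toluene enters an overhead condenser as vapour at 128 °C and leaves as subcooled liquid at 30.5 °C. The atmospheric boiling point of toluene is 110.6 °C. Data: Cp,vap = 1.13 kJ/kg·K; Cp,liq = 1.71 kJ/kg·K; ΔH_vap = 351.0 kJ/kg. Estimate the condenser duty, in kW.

vapour 128→110.6 °C: -19.662 kJ/kg
condensation at 110.6 °C: -351 kJ/kg
liquid 110.6→30.5 °C: -136.97 kJ/kg
Δh = -19.662 + -351 + -136.97 = -507.63 kJ/kg
Q = ṁ·Δh = 179.5 kg/min × -507.63 kJ/kg = -91120 kJ/min
|Q| = 1518.7 kW

Q_c = 1520 kW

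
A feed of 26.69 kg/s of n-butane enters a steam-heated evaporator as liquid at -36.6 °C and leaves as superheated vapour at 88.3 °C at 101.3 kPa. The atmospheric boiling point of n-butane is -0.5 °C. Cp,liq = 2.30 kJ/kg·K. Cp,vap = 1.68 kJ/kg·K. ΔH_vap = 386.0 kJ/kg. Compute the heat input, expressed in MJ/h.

Q = 59400 MJ/h

liquid -36.6→-0.5 °C: 83.03 kJ/kg
vaporisation at -0.5 °C: 386 kJ/kg
vapour -0.5→88.3 °C: 149.18 kJ/kg
Δh = 83.03 + 386 + 149.18 = 618.21 kJ/kg
Q = ṁ·Δh = 26.69 kg/s × 618.21 kJ/kg = 16500 kJ/s
|Q| = 16500 kW = 59400 MJ/h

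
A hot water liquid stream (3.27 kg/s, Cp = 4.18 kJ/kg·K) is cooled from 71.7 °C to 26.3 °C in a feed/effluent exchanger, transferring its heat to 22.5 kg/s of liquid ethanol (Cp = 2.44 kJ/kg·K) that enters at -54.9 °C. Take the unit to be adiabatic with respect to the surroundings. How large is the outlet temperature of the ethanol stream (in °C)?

T_c,out = -43.6 °C

Heat released by hot stream: Q = 3.27 × 4.18 × (71.7 − 26.3) = 620.55 kJ/s
Energy balance on cold side (adiabatic exchanger): Q = ṁ_c·Cp_c·(T_c,out − T_c,in)
T_c,out = -54.9 + 620.55/(22.5 × 2.44) = -43.597 °C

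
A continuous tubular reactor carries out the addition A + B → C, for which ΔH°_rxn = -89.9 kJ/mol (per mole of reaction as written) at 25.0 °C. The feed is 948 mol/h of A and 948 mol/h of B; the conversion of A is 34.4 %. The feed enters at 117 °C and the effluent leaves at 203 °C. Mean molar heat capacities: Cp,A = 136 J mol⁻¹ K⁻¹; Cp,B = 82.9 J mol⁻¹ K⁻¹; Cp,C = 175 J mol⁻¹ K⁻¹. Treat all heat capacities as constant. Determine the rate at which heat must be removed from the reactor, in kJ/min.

Extent of reaction ξ = 0.344 × 948 = 326.11 mol/h
Reaction term: ξ·ΔH°_rxn = 326.11 × -89.9 = -29317 kJ/h
Sensible, feed 117→25 °C: -19092 kJ/h
Outlet flows (mol/h): A 621.89, B 621.89, C 326.11
Sensible, products 25→203 °C: 34390 kJ/h
Q = ΔH = -14019 kJ/h = -3.8942 kW
Heat removed = 233.65 kJ/min

Q_out = 234 kJ/min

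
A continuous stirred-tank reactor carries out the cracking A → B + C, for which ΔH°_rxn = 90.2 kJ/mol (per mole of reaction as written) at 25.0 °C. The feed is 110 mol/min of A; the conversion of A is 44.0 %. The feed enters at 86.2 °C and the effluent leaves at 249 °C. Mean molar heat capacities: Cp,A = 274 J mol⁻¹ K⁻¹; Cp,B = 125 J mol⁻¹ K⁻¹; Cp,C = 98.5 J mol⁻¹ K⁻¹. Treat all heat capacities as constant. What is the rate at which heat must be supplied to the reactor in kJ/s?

Extent of reaction ξ = 0.440 × 110 = 48.4 mol/min
Reaction term: ξ·ΔH°_rxn = 48.4 × 90.2 = 4365.7 kJ/min
Sensible, feed 86.2→25 °C: -1844.6 kJ/min
Outlet flows (mol/min): A 61.6, B 48.4, C 48.4
Sensible, products 25→249 °C: 6203.9 kJ/min
Q = ΔH = 8725 kJ/min = 145.42 kW
Heat supplied = 145.42 kJ/s

Q_in = 145 kJ/s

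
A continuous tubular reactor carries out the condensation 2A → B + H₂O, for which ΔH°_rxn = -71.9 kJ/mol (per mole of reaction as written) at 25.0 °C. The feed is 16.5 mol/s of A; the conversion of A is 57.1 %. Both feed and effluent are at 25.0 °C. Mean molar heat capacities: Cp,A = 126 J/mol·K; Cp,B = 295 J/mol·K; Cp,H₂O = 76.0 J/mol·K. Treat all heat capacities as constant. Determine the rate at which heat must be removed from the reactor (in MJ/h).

Extent of reaction ξ = 0.571 × 16.5 / 2 = 4.7107 mol/s
Reaction term: ξ·ΔH°_rxn = 4.7107 × -71.9 = -338.7 kJ/s
Q = ΔH = -338.7 kJ/s = -338.7 kW
Heat removed = 1219.3 MJ/h

Q_out = 1220 MJ/h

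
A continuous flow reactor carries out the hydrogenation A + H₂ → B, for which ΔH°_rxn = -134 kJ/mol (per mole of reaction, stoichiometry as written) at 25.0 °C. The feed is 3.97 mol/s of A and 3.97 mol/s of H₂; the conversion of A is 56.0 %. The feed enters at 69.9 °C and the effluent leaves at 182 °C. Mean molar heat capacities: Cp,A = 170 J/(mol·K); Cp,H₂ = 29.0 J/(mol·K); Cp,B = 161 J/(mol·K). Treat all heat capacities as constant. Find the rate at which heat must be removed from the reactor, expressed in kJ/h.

Q_out = 801000 kJ/h

Extent of reaction ξ = 0.560 × 3.97 = 2.2232 mol/s
Reaction term: ξ·ΔH°_rxn = 2.2232 × -134 = -297.91 kJ/s
Sensible, feed 69.9→25 °C: -35.472 kJ/s
Outlet flows (mol/s): A 1.7468, H₂ 1.7468, B 2.2232
Sensible, products 25→182 °C: 110.77 kJ/s
Q = ΔH = -222.61 kJ/s = -222.61 kW
Heat removed = 801400 kJ/h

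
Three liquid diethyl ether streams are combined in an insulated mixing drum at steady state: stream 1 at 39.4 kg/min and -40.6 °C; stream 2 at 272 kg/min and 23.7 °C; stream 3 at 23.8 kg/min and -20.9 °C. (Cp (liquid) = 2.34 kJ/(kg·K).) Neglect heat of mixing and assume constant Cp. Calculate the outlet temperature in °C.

Energy balance with Q = 0: Σ ṁᵢCp,ᵢ(T_out − Tᵢ) = 0
Σ ṁᵢCp,ᵢTᵢ = 39.4×2.34×-40.6 + 272×2.34×23.7 + 23.8×2.34×-20.9 = 10177
Σ ṁᵢCp,ᵢ = 39.4×2.34 + 272×2.34 + 23.8×2.34 = 784.37
T_out = 10177 / 784.37 = 12.975 °C

T_out = 13.0 °C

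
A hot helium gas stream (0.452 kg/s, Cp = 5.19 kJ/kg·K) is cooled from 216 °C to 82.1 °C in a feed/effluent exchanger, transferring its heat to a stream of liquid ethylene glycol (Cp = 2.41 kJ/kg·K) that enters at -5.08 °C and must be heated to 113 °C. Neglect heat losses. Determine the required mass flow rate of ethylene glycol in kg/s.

Heat released by hot stream: Q = 0.452 × 5.19 × (216 − 82.1) = 314.11 kJ/s
Energy balance on cold side (adiabatic exchanger): Q = ṁ_c·Cp_c·(T_c,out − T_c,in)
ṁ_c = 314.11 / [2.41 × (113 − -5.08)] = 1.1038 kg/s

ṁ_c = 1.10 kg/s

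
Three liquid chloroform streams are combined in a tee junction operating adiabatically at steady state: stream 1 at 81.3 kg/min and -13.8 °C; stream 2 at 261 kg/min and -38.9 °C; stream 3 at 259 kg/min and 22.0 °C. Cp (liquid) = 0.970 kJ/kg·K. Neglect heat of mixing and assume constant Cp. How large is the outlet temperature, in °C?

Adiabatic, steady state ⇒ Σ ṁᵢCp,ᵢ(T_out − Tᵢ) = 0
Σ ṁᵢCp,ᵢTᵢ = 81.3×0.970×-13.8 + 261×0.970×-38.9 + 259×0.970×22.0 = -5409.5
Σ ṁᵢCp,ᵢ = 81.3×0.970 + 261×0.970 + 259×0.970 = 583.26
T_out = -5409.5 / 583.26 = -9.2746 °C

T_out = -9.27 °C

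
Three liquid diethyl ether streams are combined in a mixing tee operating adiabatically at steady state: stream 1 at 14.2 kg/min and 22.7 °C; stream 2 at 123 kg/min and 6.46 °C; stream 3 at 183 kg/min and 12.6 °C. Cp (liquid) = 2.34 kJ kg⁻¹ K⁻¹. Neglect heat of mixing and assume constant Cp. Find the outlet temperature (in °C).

T_out = 10.7 °C

Adiabatic, steady state ⇒ Σ ṁᵢCp,ᵢ(T_out − Tᵢ) = 0
T_out = Σ ṁᵢCp,ᵢTᵢ / Σ ṁᵢCp,ᵢ
      = 8009.2 / 749.27 = 10.689 °C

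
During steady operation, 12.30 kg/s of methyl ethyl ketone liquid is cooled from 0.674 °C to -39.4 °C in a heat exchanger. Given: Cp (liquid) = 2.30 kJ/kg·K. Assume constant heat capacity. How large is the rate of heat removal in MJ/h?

Q = ṁ·Cp·ΔT = 12.30 × 2.30 × (-39.4 − 0.674) = -1133.7 kJ/s
Cooling duty = 4081.3 MJ/h

Q_c = 4080 MJ/h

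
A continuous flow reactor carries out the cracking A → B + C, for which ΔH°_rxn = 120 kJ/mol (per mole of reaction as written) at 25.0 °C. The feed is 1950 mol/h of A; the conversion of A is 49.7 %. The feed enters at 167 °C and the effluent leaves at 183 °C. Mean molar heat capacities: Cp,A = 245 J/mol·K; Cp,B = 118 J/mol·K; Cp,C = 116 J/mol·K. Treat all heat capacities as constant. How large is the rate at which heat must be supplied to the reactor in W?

Q_in = 34000 W

Extent of reaction ξ = 0.497 × 1950 = 969.15 mol/h
Reaction term: ξ·ΔH°_rxn = 969.15 × 120 = 116300 kJ/h
Sensible, feed 167→25 °C: -67840 kJ/h
Outlet flows (mol/h): A 980.85, B 969.15, C 969.15
Sensible, products 25→183 °C: 73800 kJ/h
Q = ΔH = 122260 kJ/h = 33.96 kW
Heat supplied = 33960 W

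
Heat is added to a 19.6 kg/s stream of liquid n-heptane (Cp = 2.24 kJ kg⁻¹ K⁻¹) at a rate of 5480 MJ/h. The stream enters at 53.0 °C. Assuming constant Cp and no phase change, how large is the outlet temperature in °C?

Q = 5480 MJ/h = 1522.2 kJ/s
ΔT = Q/(ṁ·Cp) = 1522.2/(19.6×2.24) = 34.672 K
T_out = 53.0 + 34.672 = 87.672 °C

T_out = 87.7 °C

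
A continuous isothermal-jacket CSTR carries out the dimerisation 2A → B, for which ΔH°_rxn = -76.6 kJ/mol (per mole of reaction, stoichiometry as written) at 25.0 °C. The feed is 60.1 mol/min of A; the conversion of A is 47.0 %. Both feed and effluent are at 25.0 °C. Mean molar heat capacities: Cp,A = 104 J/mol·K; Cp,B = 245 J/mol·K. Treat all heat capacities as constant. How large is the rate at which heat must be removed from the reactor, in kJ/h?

Q_out = 64900 kJ/h

Extent of reaction ξ = 0.470 × 60.1 / 2 = 14.123 mol/min
Reaction term: ξ·ΔH°_rxn = 14.123 × -76.6 = -1081.9 kJ/min
Q = ΔH = -1081.9 kJ/min = -18.031 kW
Heat removed = 64912 kJ/h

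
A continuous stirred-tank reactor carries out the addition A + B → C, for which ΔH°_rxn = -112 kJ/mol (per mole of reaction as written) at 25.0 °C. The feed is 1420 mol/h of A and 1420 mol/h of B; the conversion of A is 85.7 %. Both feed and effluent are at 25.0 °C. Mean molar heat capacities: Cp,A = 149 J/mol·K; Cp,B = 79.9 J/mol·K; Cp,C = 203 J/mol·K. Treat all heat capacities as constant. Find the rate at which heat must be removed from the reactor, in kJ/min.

Extent of reaction ξ = 0.857 × 1420 = 1216.9 mol/h
Reaction term: ξ·ΔH°_rxn = 1216.9 × -112 = -136300 kJ/h
Q = ΔH = -136300 kJ/h = -37.86 kW
Heat removed = 2271.6 kJ/min

Q_out = 2270 kJ/min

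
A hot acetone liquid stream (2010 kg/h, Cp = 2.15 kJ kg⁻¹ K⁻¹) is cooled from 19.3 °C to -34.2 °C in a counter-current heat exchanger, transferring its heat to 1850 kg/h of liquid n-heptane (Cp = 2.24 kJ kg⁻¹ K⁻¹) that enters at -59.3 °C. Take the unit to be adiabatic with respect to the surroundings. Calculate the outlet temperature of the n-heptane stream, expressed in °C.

Heat released by hot stream: Q = 2010 × 2.15 × (19.3 − -34.2) = 231200 kJ/h
Energy balance on cold side (adiabatic exchanger): Q = ṁ_c·Cp_c·(T_c,out − T_c,in)
T_c,out = -59.3 + 231200/(1850 × 2.24) = -3.5084 °C

T_c,out = -3.51 °C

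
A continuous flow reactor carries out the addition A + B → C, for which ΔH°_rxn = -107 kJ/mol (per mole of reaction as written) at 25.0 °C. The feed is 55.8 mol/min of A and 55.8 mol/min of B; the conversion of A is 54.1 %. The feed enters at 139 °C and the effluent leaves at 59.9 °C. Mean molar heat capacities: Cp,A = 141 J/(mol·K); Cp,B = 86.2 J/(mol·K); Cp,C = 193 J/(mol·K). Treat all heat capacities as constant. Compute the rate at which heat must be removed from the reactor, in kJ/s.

Q_out = 71.1 kJ/s

Extent of reaction ξ = 0.541 × 55.8 = 30.188 mol/min
Reaction term: ξ·ΔH°_rxn = 30.188 × -107 = -3230.1 kJ/min
Sensible, feed 139→25 °C: -1445.3 kJ/min
Outlet flows (mol/min): A 25.612, B 25.612, C 30.188
Sensible, products 25→59.9 °C: 406.42 kJ/min
Q = ΔH = -4268.9 kJ/min = -71.149 kW
Heat removed = 71.149 kJ/s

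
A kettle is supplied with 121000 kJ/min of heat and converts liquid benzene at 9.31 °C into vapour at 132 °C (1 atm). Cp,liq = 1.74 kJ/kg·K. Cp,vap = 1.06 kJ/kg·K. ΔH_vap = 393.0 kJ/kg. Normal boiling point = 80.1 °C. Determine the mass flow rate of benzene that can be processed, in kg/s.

ṁ = 3.53 kg/s

Δh = 1.74×(80.1−9.31) + 393.0 + 1.06×(132−80.1) = 571.19 kJ/kg
Q = 121000 kJ/min = 2016.7 kJ/s = 2016.7 kJ/s
ṁ = Q/Δh = 2016.7 / 571.19 = 3.5306 kg/s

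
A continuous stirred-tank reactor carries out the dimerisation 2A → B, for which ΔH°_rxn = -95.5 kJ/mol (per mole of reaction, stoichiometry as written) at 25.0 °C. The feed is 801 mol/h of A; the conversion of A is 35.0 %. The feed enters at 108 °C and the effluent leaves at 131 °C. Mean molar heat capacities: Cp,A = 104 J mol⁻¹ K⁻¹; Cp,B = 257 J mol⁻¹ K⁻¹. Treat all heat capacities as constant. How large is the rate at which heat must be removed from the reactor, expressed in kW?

Q_out = 2.98 kW

Extent of reaction ξ = 0.350 × 801 / 2 = 140.17 mol/h
Reaction term: ξ·ΔH°_rxn = 140.17 × -95.5 = -13387 kJ/h
Sensible, feed 108→25 °C: -6914.2 kJ/h
Outlet flows (mol/h): A 520.65, B 140.17
Sensible, products 25→131 °C: 9558.3 kJ/h
Q = ΔH = -10743 kJ/h = -2.9841 kW
Heat removed = 2.9841 kW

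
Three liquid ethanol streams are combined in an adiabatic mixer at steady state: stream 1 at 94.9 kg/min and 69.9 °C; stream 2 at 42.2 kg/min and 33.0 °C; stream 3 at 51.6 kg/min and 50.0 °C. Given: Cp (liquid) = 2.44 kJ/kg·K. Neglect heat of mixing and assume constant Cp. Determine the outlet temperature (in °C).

Adiabatic, steady state ⇒ Σ ṁᵢCp,ᵢ(T_out − Tᵢ) = 0
Σ ṁᵢCp,ᵢTᵢ = 94.9×2.44×69.9 + 42.2×2.44×33.0 + 51.6×2.44×50.0 = 25879
Σ ṁᵢCp,ᵢ = 94.9×2.44 + 42.2×2.44 + 51.6×2.44 = 460.43
T_out = 25879 / 460.43 = 56.206 °C

T_out = 56.2 °C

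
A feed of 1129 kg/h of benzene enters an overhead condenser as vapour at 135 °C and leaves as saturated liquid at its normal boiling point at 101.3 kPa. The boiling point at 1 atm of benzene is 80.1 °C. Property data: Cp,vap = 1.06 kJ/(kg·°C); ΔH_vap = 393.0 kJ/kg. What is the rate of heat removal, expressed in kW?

Q_c = 141 kW

vapour 135→80.1 °C: -58.194 kJ/kg
condensation at 80.1 °C: -393 kJ/kg
Δh = -58.194 + -393 = -451.19 kJ/kg
Q = ṁ·Δh = 1129 kg/h × -451.19 kJ/kg = -509400 kJ/h
|Q| = 141.5 kW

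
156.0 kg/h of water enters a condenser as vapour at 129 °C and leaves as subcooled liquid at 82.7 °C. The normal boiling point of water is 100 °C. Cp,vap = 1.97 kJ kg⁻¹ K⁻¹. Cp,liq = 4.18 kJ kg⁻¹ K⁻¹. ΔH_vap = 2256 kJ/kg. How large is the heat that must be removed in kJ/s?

vapour 129→100 °C: -57.13 kJ/kg
condensation at 100 °C: -2256 kJ/kg
liquid 100→82.7 °C: -72.314 kJ/kg
Δh = -57.13 + -2256 + -72.314 = -2385.4 kJ/kg
Q = ṁ·Δh = 156.0 kg/h × -2385.4 kJ/kg = -372130 kJ/h
|Q| = 103.37 kW

Q_c = 103 kJ/s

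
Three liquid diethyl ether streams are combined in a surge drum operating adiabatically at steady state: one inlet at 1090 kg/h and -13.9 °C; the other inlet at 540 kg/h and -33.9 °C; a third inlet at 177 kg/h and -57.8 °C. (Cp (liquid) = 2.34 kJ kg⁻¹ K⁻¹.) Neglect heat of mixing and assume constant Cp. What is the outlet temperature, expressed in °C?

T_out = -24.2 °C

No heat crosses the boundary, so H_out = H_in.
T_out = Σ ṁᵢCp,ᵢTᵢ / Σ ṁᵢCp,ᵢ
      = -102230 / 4228.4 = -24.177 °C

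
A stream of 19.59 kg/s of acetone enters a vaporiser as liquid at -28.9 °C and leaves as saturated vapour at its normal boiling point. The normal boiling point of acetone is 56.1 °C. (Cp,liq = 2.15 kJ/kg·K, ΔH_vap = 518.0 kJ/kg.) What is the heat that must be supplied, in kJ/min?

liquid -28.9→56.1 °C: 182.75 kJ/kg
vaporisation at 56.1 °C: 518 kJ/kg
Δh = 182.75 + 518 = 700.75 kJ/kg
Q = ṁ·Δh = 19.59 kg/s × 700.75 kJ/kg = 13728 kJ/s
|Q| = 13728 kW = 823660 kJ/min

Q = 824000 kJ/min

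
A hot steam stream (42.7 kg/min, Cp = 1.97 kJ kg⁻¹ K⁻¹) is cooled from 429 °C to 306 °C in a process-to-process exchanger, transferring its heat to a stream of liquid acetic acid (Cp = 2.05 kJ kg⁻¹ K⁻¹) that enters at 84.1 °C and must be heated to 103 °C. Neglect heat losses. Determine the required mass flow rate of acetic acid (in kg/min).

Heat released by hot stream: Q = 42.7 × 1.97 × (429 − 306) = 10347 kJ/min
Energy balance on cold side (adiabatic exchanger): Q = ṁ_c·Cp_c·(T_c,out − T_c,in)
ṁ_c = 10347 / [2.05 × (103 − 84.1)] = 267.04 kg/min

ṁ_c = 267 kg/min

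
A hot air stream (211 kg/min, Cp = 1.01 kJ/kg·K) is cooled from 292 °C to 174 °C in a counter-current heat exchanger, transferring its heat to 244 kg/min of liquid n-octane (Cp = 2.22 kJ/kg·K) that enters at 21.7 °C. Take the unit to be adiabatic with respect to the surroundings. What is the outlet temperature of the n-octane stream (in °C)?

T_c,out = 68.1 °C

Heat released by hot stream: Q = 211 × 1.01 × (292 − 174) = 25147 kJ/min
Energy balance on cold side (adiabatic exchanger): Q = ṁ_c·Cp_c·(T_c,out − T_c,in)
T_c,out = 21.7 + 25147/(244 × 2.22) = 68.124 °C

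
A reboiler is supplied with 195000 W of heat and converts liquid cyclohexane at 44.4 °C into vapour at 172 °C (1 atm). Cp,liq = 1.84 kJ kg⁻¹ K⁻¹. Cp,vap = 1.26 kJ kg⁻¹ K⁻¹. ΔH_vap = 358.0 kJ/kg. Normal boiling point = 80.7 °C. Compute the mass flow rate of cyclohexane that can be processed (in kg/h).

Δh = 1.84×(80.7−44.4) + 358.0 + 1.26×(172−80.7) = 539.83 kJ/kg
Q = 195000 W = 195 kJ/s = 702000 kJ/h
ṁ = Q/Δh = 702000 / 539.83 = 1300.4 kg/h

ṁ = 1300 kg/h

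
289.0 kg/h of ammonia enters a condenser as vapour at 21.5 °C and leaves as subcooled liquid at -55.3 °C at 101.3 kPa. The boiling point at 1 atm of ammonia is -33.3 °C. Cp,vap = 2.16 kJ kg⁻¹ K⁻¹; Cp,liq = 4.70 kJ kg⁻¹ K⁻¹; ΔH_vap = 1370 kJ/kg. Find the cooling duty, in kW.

Q_c = 128 kW

vapour 21.5→-33.3 °C: -118.37 kJ/kg
condensation at -33.3 °C: -1370 kJ/kg
liquid -33.3→-55.3 °C: -103.4 kJ/kg
Δh = -118.37 + -1370 + -103.4 = -1591.8 kJ/kg
Q = ṁ·Δh = 289.0 kg/h × -1591.8 kJ/kg = -460020 kJ/h
|Q| = 127.78 kW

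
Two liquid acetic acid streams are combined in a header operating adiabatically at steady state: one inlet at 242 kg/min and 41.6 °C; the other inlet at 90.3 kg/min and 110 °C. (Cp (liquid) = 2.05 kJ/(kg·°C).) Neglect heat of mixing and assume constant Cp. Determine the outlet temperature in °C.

T_out = 60.2 °C

Energy balance with Q = 0: Σ ṁᵢCp,ᵢ(T_out − Tᵢ) = 0
T_out = Σ ṁᵢCp,ᵢTᵢ / Σ ṁᵢCp,ᵢ
      = 41000 / 681.21 = 60.187 °C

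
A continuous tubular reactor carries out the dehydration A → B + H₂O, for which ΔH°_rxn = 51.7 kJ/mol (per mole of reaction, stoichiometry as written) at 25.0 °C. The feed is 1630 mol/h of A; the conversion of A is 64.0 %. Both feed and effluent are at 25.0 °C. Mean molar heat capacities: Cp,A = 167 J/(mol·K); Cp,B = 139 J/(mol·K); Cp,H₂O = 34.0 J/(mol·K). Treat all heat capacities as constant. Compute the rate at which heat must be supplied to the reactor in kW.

Q_in = 15.0 kW

Extent of reaction ξ = 0.640 × 1630 = 1043.2 mol/h
Reaction term: ξ·ΔH°_rxn = 1043.2 × 51.7 = 53933 kJ/h
Q = ΔH = 53933 kJ/h = 14.982 kW
Heat supplied = 14.982 kW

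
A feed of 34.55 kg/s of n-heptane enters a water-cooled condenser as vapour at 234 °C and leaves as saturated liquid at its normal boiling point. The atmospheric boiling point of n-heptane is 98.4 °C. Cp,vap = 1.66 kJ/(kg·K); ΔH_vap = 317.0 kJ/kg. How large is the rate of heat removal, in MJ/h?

Q_c = 67400 MJ/h

vapour 234→98.4 °C: -225.1 kJ/kg
condensation at 98.4 °C: -317 kJ/kg
Δh = -225.1 + -317 = -542.1 kJ/kg
Q = ṁ·Δh = 34.55 kg/s × -542.1 kJ/kg = -18729 kJ/s
|Q| = 18729 kW = 67426 MJ/h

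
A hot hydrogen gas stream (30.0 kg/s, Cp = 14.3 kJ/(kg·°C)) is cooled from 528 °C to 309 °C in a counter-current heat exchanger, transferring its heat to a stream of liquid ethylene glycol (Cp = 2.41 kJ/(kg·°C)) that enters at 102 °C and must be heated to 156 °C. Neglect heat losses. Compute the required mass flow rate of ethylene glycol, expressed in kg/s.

Heat released by hot stream: Q = 30.0 × 14.3 × (528 − 309) = 93951 kJ/s
Energy balance on cold side (adiabatic exchanger): Q = ṁ_c·Cp_c·(T_c,out − T_c,in)
ṁ_c = 93951 / [2.41 × (156 − 102)] = 721.92 kg/s

ṁ_c = 722 kg/s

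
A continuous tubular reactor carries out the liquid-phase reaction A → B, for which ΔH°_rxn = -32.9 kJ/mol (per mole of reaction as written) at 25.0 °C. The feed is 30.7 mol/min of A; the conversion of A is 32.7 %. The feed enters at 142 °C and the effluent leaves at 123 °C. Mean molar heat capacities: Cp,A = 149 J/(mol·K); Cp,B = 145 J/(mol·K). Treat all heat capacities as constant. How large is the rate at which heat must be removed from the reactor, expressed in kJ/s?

Extent of reaction ξ = 0.327 × 30.7 = 10.039 mol/min
Reaction term: ξ·ΔH°_rxn = 10.039 × -32.9 = -330.28 kJ/min
Sensible, feed 142→25 °C: -535.19 kJ/min
Outlet flows (mol/min): A 20.661, B 10.039
Sensible, products 25→123 °C: 444.35 kJ/min
Q = ΔH = -421.13 kJ/min = -7.0188 kW
Heat removed = 7.0188 kJ/s

Q_out = 7.02 kJ/s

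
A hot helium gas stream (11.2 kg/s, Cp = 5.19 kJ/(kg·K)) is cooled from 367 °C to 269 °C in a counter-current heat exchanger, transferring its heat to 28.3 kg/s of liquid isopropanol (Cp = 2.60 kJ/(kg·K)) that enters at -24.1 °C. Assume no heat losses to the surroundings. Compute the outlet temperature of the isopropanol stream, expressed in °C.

Heat released by hot stream: Q = 11.2 × 5.19 × (367 − 269) = 5696.5 kJ/s
Energy balance on cold side (adiabatic exchanger): Q = ṁ_c·Cp_c·(T_c,out − T_c,in)
T_c,out = -24.1 + 5696.5/(28.3 × 2.60) = 53.32 °C

T_c,out = 53.3 °C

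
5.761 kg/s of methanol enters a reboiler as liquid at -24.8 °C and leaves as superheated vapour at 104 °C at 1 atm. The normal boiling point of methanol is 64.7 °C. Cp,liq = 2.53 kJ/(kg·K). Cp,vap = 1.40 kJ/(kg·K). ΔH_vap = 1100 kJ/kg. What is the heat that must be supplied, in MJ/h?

liquid -24.8→64.7 °C: 226.43 kJ/kg
vaporisation at 64.7 °C: 1100 kJ/kg
vapour 64.7→104 °C: 55.02 kJ/kg
Δh = 226.43 + 1100 + 55.02 = 1381.5 kJ/kg
Q = ṁ·Δh = 5.761 kg/s × 1381.5 kJ/kg = 7958.6 kJ/s
|Q| = 7958.6 kW = 28651 MJ/h

Q = 28700 MJ/h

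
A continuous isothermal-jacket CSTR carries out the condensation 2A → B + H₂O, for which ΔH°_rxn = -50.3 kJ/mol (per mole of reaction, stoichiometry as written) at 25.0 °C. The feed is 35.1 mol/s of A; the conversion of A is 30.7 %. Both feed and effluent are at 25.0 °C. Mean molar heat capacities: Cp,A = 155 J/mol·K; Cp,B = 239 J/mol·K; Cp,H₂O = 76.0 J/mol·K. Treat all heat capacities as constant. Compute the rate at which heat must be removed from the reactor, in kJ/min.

Extent of reaction ξ = 0.307 × 35.1 / 2 = 5.3879 mol/s
Reaction term: ξ·ΔH°_rxn = 5.3879 × -50.3 = -271.01 kJ/s
Q = ΔH = -271.01 kJ/s = -271.01 kW
Heat removed = 16261 kJ/min

Q_out = 16300 kJ/min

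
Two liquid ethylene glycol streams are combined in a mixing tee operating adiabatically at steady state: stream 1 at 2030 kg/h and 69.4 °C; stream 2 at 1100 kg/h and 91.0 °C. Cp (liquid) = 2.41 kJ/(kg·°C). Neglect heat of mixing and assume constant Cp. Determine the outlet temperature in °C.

T_out = 77.0 °C

Energy balance with Q = 0: Σ ṁᵢCp,ᵢ(T_out − Tᵢ) = 0
Σ ṁᵢCp,ᵢTᵢ = 2030×2.41×69.4 + 1100×2.41×91.0 = 580770
Σ ṁᵢCp,ᵢ = 2030×2.41 + 1100×2.41 = 7543.3
T_out = 580770 / 7543.3 = 76.991 °C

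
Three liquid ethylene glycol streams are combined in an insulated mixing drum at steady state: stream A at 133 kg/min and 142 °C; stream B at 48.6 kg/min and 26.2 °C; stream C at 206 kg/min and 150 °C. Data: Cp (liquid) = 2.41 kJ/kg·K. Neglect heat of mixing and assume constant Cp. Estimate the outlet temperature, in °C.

T_out = 132 °C

No heat crosses the boundary, so H_out = H_in.
T_out = Σ ṁᵢCp,ᵢTᵢ / Σ ṁᵢCp,ᵢ
      = 123050 / 934.12 = 131.73 °C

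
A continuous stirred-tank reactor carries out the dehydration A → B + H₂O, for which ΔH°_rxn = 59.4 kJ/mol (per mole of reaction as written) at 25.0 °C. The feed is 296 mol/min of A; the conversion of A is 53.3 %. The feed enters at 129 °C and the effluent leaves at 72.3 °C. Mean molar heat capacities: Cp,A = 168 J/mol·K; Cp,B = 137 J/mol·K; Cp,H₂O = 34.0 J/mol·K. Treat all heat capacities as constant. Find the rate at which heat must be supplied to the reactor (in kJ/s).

Q_in = 110 kJ/s

Extent of reaction ξ = 0.533 × 296 = 157.77 mol/min
Reaction term: ξ·ΔH°_rxn = 157.77 × 59.4 = 9371.4 kJ/min
Sensible, feed 129→25 °C: -5171.7 kJ/min
Outlet flows (mol/min): A 138.23, B 157.77, H₂O 157.77
Sensible, products 25→72.3 °C: 2374.5 kJ/min
Q = ΔH = 6574.2 kJ/min = 109.57 kW
Heat supplied = 109.57 kJ/s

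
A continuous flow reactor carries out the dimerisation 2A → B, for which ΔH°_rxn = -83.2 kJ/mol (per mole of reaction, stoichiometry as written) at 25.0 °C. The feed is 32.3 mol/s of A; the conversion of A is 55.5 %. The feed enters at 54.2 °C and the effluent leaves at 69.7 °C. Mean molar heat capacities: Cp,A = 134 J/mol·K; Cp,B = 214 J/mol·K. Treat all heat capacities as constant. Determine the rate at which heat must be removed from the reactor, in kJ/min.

Q_out = 42000 kJ/min

Extent of reaction ξ = 0.555 × 32.3 / 2 = 8.9633 mol/s
Reaction term: ξ·ΔH°_rxn = 8.9633 × -83.2 = -745.74 kJ/s
Sensible, feed 54.2→25 °C: -126.38 kJ/s
Outlet flows (mol/s): A 14.373, B 8.9633
Sensible, products 25→69.7 °C: 171.84 kJ/s
Q = ΔH = -700.29 kJ/s = -700.29 kW
Heat removed = 42017 kJ/min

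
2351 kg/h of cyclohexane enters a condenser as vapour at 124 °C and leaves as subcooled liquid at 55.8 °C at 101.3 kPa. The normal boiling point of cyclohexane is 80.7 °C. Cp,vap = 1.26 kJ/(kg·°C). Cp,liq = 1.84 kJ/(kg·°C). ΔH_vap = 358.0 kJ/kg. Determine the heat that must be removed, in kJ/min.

vapour 124→80.7 °C: -54.558 kJ/kg
condensation at 80.7 °C: -358 kJ/kg
liquid 80.7→55.8 °C: -45.816 kJ/kg
Δh = -54.558 + -358 + -45.816 = -458.37 kJ/kg
Q = ṁ·Δh = 2351 kg/h × -458.37 kJ/kg = -1.0776e+06 kJ/h
|Q| = 299.34 kW = 17961 kJ/min

Q_c = 18000 kJ/min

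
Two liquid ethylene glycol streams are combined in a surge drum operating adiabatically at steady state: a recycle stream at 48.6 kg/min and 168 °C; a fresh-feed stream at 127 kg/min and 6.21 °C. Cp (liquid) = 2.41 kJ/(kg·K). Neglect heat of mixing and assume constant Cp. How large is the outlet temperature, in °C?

T_out = 51.0 °C

Energy balance with Q = 0: Σ ṁᵢCp,ᵢ(T_out − Tᵢ) = 0
Σ ṁᵢCp,ᵢTᵢ = 48.6×2.41×168 + 127×2.41×6.21 = 21578
Σ ṁᵢCp,ᵢ = 48.6×2.41 + 127×2.41 = 423.2
T_out = 21578 / 423.2 = 50.988 °C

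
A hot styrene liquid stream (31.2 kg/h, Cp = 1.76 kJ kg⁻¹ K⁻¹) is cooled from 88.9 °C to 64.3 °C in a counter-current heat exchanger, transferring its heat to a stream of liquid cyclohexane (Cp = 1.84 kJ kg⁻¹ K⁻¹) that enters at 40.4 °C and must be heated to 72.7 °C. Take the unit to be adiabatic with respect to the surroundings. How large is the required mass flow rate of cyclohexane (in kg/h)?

Heat released by hot stream: Q = 31.2 × 1.76 × (88.9 − 64.3) = 1350.8 kJ/h
Energy balance on cold side (adiabatic exchanger): Q = ṁ_c·Cp_c·(T_c,out − T_c,in)
ṁ_c = 1350.8 / [1.84 × (72.7 − 40.4)] = 22.729 kg/h

ṁ_c = 22.7 kg/h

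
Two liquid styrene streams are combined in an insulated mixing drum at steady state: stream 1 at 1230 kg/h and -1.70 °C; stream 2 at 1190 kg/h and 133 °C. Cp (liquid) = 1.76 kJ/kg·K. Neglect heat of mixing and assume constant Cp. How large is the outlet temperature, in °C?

No heat crosses the boundary, so H_out = H_in.
Σ ṁᵢCp,ᵢTᵢ = 1230×1.76×-1.70 + 1190×1.76×133 = 274880
Σ ṁᵢCp,ᵢ = 1230×1.76 + 1190×1.76 = 4259.2
T_out = 274880 / 4259.2 = 64.537 °C

T_out = 64.5 °C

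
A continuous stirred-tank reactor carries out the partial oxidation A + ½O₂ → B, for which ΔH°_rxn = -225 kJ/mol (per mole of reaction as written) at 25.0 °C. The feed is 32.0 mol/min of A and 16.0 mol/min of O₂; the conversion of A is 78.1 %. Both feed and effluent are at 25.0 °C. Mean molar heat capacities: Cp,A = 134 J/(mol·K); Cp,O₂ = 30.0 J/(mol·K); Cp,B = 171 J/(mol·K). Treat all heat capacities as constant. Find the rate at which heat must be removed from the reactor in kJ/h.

Q_out = 337000 kJ/h

Extent of reaction ξ = 0.781 × 32.0 = 24.992 mol/min
Reaction term: ξ·ΔH°_rxn = 24.992 × -225 = -5623.2 kJ/min
Q = ΔH = -5623.2 kJ/min = -93.72 kW
Heat removed = 337390 kJ/h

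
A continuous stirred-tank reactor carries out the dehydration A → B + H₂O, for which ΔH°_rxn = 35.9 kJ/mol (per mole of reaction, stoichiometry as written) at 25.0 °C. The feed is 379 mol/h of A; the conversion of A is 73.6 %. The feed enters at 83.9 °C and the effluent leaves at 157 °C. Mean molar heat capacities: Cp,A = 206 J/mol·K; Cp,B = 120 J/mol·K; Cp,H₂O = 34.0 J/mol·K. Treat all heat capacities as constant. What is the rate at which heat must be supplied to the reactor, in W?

Extent of reaction ξ = 0.736 × 379 = 278.94 mol/h
Reaction term: ξ·ΔH°_rxn = 278.94 × 35.9 = 10014 kJ/h
Sensible, feed 83.9→25 °C: -4598.6 kJ/h
Outlet flows (mol/h): A 100.06, B 278.94, H₂O 278.94
Sensible, products 25→157 °C: 8391.1 kJ/h
Q = ΔH = 13807 kJ/h = 3.8352 kW
Heat supplied = 3835.2 W

Q_in = 3840 W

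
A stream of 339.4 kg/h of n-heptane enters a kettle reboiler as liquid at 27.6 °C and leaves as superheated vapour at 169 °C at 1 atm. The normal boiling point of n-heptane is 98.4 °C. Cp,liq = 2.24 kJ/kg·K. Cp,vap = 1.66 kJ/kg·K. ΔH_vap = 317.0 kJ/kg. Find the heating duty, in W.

liquid 27.6→98.4 °C: 158.59 kJ/kg
vaporisation at 98.4 °C: 317 kJ/kg
vapour 98.4→169 °C: 117.2 kJ/kg
Δh = 158.59 + 317 + 117.2 = 592.79 kJ/kg
Q = ṁ·Δh = 339.4 kg/h × 592.79 kJ/kg = 201190 kJ/h
|Q| = 55.887 kW = 55887 W

Q = 55900 W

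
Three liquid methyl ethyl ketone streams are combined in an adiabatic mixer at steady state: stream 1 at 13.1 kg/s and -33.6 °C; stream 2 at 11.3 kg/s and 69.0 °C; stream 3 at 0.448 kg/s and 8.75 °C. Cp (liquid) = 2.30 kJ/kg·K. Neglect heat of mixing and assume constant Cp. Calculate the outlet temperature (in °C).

T_out = 13.8 °C

No heat crosses the boundary, so H_out = H_in.
T_out = Σ ṁᵢCp,ᵢTᵢ / Σ ṁᵢCp,ᵢ
      = 789.96 / 57.15 = 13.822 °C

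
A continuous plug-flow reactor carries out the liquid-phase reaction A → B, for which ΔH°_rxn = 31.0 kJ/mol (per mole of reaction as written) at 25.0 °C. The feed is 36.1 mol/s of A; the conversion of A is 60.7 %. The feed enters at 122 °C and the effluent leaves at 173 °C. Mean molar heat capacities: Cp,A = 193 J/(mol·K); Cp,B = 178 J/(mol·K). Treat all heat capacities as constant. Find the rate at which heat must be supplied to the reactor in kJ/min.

Q_in = 59200 kJ/min

Extent of reaction ξ = 0.607 × 36.1 = 21.913 mol/s
Reaction term: ξ·ΔH°_rxn = 21.913 × 31.0 = 679.29 kJ/s
Sensible, feed 122→25 °C: -675.83 kJ/s
Outlet flows (mol/s): A 14.187, B 21.913
Sensible, products 25→173 °C: 982.51 kJ/s
Q = ΔH = 985.98 kJ/s = 985.98 kW
Heat supplied = 59159 kJ/min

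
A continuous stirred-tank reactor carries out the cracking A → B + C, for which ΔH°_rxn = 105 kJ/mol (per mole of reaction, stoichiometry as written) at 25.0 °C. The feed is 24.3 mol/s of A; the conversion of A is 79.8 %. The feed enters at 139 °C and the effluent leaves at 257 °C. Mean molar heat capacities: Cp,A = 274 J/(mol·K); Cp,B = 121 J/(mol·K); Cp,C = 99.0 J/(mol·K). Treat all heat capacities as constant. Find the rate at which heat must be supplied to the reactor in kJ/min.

Extent of reaction ξ = 0.798 × 24.3 = 19.391 mol/s
Reaction term: ξ·ΔH°_rxn = 19.391 × 105 = 2036.1 kJ/s
Sensible, feed 139→25 °C: -759.03 kJ/s
Outlet flows (mol/s): A 4.9086, B 19.391, C 19.391
Sensible, products 25→257 °C: 1301.8 kJ/s
Q = ΔH = 2578.8 kJ/s = 2578.8 kW
Heat supplied = 154730 kJ/min

Q_in = 155000 kJ/min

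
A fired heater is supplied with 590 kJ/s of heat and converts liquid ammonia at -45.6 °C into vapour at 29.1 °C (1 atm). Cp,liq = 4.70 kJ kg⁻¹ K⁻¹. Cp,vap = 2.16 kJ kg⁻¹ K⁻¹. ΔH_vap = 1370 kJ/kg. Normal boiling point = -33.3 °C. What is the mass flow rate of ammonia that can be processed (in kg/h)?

ṁ = 1360 kg/h

Δh = 4.70×(-33.3−-45.6) + 1370 + 2.16×(29.1−-33.3) = 1562.6 kJ/kg
Q = 590 kJ/s = 590 kJ/s = 2.124e+06 kJ/h
ṁ = Q/Δh = 2.124e+06 / 1562.6 = 1359.3 kg/h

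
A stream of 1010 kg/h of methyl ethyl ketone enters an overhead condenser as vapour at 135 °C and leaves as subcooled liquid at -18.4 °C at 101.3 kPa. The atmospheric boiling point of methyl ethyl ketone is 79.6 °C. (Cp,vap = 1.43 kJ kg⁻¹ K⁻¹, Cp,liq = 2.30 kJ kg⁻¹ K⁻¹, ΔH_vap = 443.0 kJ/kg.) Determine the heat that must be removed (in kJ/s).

vapour 135→79.6 °C: -79.222 kJ/kg
condensation at 79.6 °C: -443 kJ/kg
liquid 79.6→-18.4 °C: -225.4 kJ/kg
Δh = -79.222 + -443 + -225.4 = -747.62 kJ/kg
Q = ṁ·Δh = 1010 kg/h × -747.62 kJ/kg = -755100 kJ/h
|Q| = 209.75 kW

Q_c = 210 kJ/s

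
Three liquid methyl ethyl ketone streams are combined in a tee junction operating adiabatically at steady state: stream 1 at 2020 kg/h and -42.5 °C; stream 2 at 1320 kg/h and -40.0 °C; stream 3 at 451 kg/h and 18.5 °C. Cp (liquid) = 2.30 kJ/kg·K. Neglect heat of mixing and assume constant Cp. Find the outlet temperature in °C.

No heat crosses the boundary, so H_out = H_in.
T_out = Σ ṁᵢCp,ᵢTᵢ / Σ ṁᵢCp,ᵢ
      = -299700 / 8719.3 = -34.373 °C

T_out = -34.4 °C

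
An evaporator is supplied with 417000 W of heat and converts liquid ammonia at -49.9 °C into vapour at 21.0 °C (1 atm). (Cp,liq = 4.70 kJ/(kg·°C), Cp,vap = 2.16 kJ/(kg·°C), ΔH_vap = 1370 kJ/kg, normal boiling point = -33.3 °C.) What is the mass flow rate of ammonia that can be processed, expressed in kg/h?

Δh = 4.70×(-33.3−-49.9) + 1370 + 2.16×(21.0−-33.3) = 1565.3 kJ/kg
Q = 417000 W = 417 kJ/s = 1.5012e+06 kJ/h
ṁ = Q/Δh = 1.5012e+06 / 1565.3 = 959.04 kg/h

ṁ = 959 kg/h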